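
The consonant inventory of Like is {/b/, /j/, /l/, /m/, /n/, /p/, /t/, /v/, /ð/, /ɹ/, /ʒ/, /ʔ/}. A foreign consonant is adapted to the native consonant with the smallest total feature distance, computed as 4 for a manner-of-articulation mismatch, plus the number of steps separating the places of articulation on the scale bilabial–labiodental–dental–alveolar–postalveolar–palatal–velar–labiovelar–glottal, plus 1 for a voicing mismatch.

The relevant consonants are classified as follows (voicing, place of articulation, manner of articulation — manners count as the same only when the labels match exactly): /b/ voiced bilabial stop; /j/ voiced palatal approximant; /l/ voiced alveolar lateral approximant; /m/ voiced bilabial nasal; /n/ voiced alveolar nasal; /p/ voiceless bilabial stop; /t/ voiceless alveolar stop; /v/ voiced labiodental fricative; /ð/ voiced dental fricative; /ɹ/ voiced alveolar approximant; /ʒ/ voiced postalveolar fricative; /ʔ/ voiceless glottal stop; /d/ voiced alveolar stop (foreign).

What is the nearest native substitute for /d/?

t

/t/ is closest: same manner (stop), place distance 0 (alveolar→alveolar), voicing differs (+1); total 1. Next closest is /b/ at distance 3.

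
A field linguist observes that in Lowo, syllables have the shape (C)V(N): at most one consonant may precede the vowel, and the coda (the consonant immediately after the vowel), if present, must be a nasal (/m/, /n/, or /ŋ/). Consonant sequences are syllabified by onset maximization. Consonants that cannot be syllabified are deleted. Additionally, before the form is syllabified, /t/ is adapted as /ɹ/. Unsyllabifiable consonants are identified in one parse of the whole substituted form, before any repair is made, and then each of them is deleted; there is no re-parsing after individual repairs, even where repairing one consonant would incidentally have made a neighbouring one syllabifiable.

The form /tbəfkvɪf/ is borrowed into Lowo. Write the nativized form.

bəvɪ

Substitution: /t/ → /ɹ/, giving /ɹbəfkvɪf/.
Syllabifying with onset maximization leaves /ɹ/, /f/, /k/, /f/ stranded (only a nasal (/m/, /n/, or /ŋ/) is licensed in coda position; onsets are limited to one consonant).
Deletion applies to /ɹ/, /f/, /k/, /f/.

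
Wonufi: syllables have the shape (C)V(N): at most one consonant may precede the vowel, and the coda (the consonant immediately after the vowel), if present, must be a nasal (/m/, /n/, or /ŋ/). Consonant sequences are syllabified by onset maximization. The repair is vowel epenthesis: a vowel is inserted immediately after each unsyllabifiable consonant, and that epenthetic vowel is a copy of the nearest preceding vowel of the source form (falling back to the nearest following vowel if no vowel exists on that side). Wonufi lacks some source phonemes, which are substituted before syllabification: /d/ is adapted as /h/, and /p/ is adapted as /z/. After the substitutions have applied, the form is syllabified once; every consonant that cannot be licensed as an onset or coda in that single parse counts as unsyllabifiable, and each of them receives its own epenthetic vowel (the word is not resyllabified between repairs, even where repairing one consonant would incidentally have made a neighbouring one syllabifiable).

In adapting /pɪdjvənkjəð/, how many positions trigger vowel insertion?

4

After substitution the input is /zɪhjvənkjəð/.
The unsyllabifiable consonants are /h/, /j/, /k/, /ð/; each receives one epenthetic vowel.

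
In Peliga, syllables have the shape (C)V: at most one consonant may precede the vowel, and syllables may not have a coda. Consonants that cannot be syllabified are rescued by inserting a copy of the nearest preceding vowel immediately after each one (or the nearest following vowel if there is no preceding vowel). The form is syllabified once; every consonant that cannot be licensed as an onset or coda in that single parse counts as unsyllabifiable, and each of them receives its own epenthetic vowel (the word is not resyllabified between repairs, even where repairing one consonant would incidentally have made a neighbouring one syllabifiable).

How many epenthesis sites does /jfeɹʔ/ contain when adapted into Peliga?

3

The unsyllabifiable consonants are /j/, /ɹ/, /ʔ/; each receives one epenthetic vowel.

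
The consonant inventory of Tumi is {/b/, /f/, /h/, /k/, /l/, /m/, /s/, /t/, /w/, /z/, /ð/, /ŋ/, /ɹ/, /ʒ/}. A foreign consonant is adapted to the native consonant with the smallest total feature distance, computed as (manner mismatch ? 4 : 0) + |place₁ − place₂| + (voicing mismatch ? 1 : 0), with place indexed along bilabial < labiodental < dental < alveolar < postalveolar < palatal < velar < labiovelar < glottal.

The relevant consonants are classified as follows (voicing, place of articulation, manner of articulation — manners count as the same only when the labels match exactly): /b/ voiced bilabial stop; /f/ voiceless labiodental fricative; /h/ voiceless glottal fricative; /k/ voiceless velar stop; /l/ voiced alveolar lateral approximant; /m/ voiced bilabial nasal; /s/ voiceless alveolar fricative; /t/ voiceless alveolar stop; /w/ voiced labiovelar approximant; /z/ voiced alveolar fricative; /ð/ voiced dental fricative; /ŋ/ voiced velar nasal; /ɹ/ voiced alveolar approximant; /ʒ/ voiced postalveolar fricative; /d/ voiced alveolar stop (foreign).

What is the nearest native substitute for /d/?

t

/t/ is closest: same manner (stop), place distance 0 (alveolar→alveolar), voicing differs (+1); total 1. Next closest is /b/ at distance 3.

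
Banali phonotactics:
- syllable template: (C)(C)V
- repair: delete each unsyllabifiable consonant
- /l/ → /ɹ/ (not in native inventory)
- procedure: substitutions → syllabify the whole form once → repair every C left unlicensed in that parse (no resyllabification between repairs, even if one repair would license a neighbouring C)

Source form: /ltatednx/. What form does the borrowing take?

Substitution: /l/ → /ɹ/, giving /ɹtatednx/.
The consonants /d/, /n/, /x/ cannot be parsed into a legal (C)(C)V syllable (no codas are permitted; onsets may contain at most 2 consonants).
Deletion applies to /d/, /n/, /x/.

ɹtate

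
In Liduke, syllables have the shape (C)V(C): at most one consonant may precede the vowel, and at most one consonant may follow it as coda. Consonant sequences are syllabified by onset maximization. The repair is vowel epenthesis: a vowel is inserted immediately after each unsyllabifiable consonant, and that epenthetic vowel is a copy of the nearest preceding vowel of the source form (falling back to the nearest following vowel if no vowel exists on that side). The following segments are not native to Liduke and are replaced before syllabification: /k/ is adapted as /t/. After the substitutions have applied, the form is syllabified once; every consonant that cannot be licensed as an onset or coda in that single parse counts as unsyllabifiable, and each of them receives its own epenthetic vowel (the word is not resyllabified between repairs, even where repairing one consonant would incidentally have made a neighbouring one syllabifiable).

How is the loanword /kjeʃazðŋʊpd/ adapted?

Substitution: /k/ → /t/, giving /tjeʃazðŋʊpd/.
The consonants /t/, /ð/, /d/ cannot be parsed into a legal (C)V(C) syllable (at most one coda consonant is licensed; onsets are limited to one consonant).
Each unlicensed consonant becomes the onset of a new syllable: /t/ → /te/, /ð/ → /ða/, /d/ → /dʊ/.

tejeʃazðaŋʊpdʊ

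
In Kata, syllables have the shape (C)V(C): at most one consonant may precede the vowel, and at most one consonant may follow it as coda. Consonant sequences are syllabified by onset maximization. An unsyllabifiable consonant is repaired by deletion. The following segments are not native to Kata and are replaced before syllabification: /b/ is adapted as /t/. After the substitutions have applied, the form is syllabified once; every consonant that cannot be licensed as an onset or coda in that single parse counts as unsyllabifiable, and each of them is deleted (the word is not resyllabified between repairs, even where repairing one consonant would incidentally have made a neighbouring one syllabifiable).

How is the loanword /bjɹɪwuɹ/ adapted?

Substitution: /b/ → /t/, giving /tjɹɪwuɹ/.
Syllabifying with onset maximization leaves /t/, /j/ stranded (at most one coda consonant is licensed; onsets are limited to one consonant).
Deletion applies to /t/, /j/.

ɹɪwuɹ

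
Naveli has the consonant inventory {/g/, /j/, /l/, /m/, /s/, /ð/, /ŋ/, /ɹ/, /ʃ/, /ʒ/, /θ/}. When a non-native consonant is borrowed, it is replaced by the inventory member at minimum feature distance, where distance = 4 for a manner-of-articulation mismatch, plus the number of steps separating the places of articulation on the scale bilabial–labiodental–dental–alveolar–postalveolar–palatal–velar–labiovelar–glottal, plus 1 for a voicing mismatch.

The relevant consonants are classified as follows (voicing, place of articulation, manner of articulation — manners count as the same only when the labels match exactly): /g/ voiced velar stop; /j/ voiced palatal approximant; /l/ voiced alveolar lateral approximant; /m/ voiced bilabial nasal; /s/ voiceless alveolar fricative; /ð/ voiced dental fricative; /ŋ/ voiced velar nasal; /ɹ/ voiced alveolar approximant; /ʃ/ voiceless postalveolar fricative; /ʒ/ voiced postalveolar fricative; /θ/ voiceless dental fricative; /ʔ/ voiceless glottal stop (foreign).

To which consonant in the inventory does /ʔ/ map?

g

/g/ is closest: same manner (stop), place distance 2 (glottal→velar), voicing differs (+1); total 3. Next closest is /ŋ/ at distance 7.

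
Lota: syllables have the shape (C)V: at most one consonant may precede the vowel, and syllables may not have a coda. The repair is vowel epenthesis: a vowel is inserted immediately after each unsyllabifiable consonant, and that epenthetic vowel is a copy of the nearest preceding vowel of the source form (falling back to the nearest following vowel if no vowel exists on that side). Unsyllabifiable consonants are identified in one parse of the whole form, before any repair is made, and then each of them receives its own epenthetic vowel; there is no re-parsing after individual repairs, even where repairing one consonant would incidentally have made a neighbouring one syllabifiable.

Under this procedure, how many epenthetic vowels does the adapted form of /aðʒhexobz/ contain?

4

The unsyllabifiable consonants are /ð/, /ʒ/, /b/, /z/; each receives one epenthetic vowel.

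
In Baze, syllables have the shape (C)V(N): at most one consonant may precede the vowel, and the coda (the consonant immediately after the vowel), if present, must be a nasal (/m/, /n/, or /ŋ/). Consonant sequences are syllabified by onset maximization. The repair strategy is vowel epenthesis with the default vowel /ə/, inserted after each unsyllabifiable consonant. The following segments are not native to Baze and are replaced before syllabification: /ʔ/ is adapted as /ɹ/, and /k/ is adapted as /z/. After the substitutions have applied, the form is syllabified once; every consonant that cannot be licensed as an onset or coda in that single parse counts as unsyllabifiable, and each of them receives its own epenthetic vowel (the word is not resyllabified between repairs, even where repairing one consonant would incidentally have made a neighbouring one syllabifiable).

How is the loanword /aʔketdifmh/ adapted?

aɹəzetədifəməhə

Substitution: /ʔ/ → /ɹ/, /k/ → /z/, giving /aɹzetdifmh/.
Syllabifying with onset maximization leaves /ɹ/, /t/, /f/, /m/, /h/ stranded (only a nasal (/m/, /n/, or /ŋ/) is licensed in coda position; onsets are limited to one consonant).
Epenthesis after each stranded consonant: /ɹ/ → /ɹə/, /t/ → /tə/, /f/ → /fə/, /m/ → /mə/, /h/ → /hə/.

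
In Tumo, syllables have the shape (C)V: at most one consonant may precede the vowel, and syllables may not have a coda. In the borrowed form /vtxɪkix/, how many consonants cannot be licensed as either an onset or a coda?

The consonants /v/, /t/, /x/ cannot be parsed into a legal (C)V syllable (no codas are permitted; onsets are limited to one consonant).

3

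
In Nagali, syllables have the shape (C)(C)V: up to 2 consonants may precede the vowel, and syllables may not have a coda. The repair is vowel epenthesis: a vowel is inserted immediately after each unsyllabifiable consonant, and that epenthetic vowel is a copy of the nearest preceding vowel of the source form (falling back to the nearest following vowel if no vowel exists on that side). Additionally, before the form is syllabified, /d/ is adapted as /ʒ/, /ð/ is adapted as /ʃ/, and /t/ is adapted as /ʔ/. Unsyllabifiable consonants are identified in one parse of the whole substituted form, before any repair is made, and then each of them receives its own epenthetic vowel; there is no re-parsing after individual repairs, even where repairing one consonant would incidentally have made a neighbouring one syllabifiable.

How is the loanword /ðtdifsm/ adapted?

ʃiʔʒifisimi

Substitution: /ð/ → /ʃ/, /t/ → /ʔ/, /d/ → /ʒ/, giving /ʃʔʒifsm/.
Under (C)(C)V, the unsyllabifiable consonants are /ʃ/, /f/, /s/, /m/ (no codas are permitted; onsets may contain at most 2 consonants).
Each unlicensed consonant becomes the onset of a new syllable: /ʃ/ → /ʃi/, /f/ → /fi/, /s/ → /si/, /m/ → /mi/.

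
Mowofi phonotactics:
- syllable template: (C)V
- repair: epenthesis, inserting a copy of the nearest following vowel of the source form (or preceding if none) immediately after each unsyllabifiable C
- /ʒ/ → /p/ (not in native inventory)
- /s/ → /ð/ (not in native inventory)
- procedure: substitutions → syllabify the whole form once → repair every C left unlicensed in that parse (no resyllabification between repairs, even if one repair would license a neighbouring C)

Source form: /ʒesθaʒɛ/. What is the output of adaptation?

peðaθapɛ

Substitution: /ʒ/ → /p/, /s/ → /ð/, giving /peðθapɛ/.
The consonants /ð/ cannot be parsed into a legal (C)V syllable (no codas are permitted; onsets are limited to one consonant).
Epenthesis after each stranded consonant: /ð/ → /ða/.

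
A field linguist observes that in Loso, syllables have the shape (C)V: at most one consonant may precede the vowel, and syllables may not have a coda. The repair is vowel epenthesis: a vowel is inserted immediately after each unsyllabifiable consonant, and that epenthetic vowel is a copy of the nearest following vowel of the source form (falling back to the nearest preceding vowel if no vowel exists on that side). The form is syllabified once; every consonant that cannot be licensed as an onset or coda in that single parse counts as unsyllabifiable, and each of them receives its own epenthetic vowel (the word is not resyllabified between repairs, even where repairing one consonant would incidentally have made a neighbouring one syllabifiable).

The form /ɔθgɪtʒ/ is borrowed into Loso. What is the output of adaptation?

ɔθɪgɪtɪʒɪ

The consonants /θ/, /t/, /ʒ/ cannot be parsed into a legal (C)V syllable (no codas are permitted; onsets are limited to one consonant).
Epenthesis after each stranded consonant: /θ/ → /θɪ/, /t/ → /tɪ/, /ʒ/ → /ʒɪ/.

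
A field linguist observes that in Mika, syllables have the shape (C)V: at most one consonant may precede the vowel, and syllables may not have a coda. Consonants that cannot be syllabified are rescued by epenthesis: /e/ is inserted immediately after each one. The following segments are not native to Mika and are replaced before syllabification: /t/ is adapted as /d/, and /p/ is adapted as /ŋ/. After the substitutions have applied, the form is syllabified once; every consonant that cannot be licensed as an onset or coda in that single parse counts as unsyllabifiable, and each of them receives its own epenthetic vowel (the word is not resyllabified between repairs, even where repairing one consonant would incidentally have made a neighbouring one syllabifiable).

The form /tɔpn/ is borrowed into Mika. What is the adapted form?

dɔŋene

Substitution: /t/ → /d/, /p/ → /ŋ/, giving /dɔŋn/.
Under (C)V, the unsyllabifiable consonants are /ŋ/, /n/ (no codas are permitted; onsets are limited to one consonant).
Epenthesis after each stranded consonant: /ŋ/ → /ŋe/, /n/ → /ne/.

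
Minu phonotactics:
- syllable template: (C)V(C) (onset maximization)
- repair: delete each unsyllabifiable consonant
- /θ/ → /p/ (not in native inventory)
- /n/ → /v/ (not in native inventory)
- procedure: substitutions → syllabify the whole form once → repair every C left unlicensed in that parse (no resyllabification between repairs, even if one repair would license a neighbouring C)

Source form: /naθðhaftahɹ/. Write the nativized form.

vaphaftah

Substitution: /n/ → /v/, /θ/ → /p/, giving /vapðhaftahɹ/.
Under (C)V(C), the unsyllabifiable consonants are /ð/, /ɹ/ (at most one coda consonant is licensed; onsets are limited to one consonant).
Each unlicensed consonant is deleted: /ð/, /ɹ/.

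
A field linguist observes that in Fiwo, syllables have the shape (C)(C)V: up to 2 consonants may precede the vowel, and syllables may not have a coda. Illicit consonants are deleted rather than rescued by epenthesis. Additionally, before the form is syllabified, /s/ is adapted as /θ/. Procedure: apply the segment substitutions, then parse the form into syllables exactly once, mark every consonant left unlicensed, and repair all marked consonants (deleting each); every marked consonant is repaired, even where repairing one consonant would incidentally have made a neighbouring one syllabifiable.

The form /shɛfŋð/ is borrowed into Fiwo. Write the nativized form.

θhɛ

Substitution: /s/ → /θ/, giving /θhɛfŋð/.
Under (C)(C)V, the unsyllabifiable consonants are /f/, /ŋ/, /ð/ (no codas are permitted; onsets may contain at most 2 consonants).
Each unlicensed consonant is deleted: /f/, /ŋ/, /ð/.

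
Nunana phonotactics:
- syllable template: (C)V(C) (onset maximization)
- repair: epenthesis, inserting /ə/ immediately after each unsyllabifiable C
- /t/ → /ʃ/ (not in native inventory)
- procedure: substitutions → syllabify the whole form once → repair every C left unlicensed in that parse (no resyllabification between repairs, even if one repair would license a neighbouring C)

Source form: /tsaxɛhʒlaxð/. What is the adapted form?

ʃəsaxɛhʒəlaxðə

Substitution: /t/ → /ʃ/, giving /ʃsaxɛhʒlaxð/.
Syllabifying with onset maximization leaves /ʃ/, /ʒ/, /ð/ stranded (at most one coda consonant is licensed; onsets are limited to one consonant).
Inserting the epenthetic vowel yields /ʃ/ → /ʃə/, /ʒ/ → /ʒə/, /ð/ → /ðə/.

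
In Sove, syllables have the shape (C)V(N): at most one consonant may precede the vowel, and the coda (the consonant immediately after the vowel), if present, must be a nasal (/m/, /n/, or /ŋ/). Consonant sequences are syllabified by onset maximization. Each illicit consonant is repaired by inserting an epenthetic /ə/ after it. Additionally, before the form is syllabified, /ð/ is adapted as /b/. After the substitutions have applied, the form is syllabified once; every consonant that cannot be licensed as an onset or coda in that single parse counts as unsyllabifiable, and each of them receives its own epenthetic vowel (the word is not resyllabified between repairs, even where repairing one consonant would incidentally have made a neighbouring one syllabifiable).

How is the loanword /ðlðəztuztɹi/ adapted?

bələbəzətuzətəɹi

Substitution: /ð/ → /b/, giving /blbəztuztɹi/.
Syllabifying with onset maximization leaves /b/, /l/, /z/, /z/, /t/ stranded (only a nasal (/m/, /n/, or /ŋ/) is licensed in coda position; onsets are limited to one consonant).
Each unlicensed consonant becomes the onset of a new syllable: /b/ → /bə/, /l/ → /lə/, /z/ → /zə/, /z/ → /zə/, /t/ → /tə/.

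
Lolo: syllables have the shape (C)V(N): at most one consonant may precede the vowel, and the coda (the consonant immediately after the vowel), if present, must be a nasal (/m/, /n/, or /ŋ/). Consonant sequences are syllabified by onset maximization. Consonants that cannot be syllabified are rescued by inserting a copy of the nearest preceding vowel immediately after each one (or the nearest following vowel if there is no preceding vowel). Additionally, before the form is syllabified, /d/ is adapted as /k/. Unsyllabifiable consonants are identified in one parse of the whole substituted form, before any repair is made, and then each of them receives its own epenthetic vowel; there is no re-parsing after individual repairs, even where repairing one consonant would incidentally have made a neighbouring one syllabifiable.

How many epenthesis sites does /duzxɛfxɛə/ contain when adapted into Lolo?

2

After substitution the input is /kuzxɛfxɛə/.
The unsyllabifiable consonants are /z/, /f/; each receives one epenthetic vowel.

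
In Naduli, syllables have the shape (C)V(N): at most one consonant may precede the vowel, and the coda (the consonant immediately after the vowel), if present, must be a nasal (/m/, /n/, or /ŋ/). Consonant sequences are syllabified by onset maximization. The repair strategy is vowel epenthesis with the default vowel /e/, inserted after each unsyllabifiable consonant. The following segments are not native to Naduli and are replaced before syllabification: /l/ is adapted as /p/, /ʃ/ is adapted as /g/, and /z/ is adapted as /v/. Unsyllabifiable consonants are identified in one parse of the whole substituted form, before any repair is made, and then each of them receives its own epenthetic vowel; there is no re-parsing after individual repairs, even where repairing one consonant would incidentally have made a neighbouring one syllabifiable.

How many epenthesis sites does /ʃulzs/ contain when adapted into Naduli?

After substitution the input is /gupvs/.
The unsyllabifiable consonants are /p/, /v/, /s/; each receives one epenthetic vowel.

3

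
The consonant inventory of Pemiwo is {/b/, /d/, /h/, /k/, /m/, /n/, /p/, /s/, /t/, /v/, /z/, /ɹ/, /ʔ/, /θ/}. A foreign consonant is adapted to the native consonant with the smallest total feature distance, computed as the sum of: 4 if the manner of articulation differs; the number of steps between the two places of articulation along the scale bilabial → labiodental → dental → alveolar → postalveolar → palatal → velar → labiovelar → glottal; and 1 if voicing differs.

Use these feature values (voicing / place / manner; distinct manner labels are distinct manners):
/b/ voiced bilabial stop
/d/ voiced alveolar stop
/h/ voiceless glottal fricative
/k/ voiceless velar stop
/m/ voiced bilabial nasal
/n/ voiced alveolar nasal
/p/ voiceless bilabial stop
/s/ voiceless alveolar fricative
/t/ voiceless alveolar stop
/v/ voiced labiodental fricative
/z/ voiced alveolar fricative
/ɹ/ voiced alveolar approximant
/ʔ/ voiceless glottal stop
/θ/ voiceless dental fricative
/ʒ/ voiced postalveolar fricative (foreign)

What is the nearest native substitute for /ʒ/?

z

/z/ is closest: same manner (fricative), place distance 1 (postalveolar→alveolar), same voicing; total 1. Next closest is /s/ at distance 2.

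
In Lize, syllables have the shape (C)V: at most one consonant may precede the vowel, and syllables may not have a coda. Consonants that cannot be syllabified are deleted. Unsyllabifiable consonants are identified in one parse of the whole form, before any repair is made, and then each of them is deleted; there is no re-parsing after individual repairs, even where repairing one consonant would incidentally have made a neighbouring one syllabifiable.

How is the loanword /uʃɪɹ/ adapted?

uʃɪ

Under (C)V, the unsyllabifiable consonants are /ɹ/ (no codas are permitted; onsets are limited to one consonant).
Deletion applies to /ɹ/.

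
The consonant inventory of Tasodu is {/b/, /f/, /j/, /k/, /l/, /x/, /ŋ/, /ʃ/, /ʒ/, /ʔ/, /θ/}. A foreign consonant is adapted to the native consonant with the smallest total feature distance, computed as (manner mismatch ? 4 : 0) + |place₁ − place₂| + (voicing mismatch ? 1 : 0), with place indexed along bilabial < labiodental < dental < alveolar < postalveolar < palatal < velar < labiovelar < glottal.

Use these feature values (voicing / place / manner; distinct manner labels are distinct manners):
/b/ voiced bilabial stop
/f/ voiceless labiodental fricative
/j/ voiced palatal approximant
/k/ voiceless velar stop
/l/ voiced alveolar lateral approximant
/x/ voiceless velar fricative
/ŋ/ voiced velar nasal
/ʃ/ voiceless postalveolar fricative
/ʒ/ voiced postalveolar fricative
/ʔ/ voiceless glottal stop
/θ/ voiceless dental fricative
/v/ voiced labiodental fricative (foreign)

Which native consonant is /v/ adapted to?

f

/f/ is closest: same manner (fricative), place distance 0 (labiodental→labiodental), voicing differs (+1); total 1. Next closest is /θ/ at distance 2.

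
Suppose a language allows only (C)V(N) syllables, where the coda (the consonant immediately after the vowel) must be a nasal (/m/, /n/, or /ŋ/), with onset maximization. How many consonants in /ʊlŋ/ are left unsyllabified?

Syllabifying with onset maximization leaves /l/, /ŋ/ stranded (only a nasal (/m/, /n/, or /ŋ/) is licensed in coda position; onsets are limited to one consonant).

2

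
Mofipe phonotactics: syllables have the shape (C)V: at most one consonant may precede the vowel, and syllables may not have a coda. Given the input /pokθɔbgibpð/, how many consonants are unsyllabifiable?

The consonants /k/, /b/, /b/, /p/, /ð/ cannot be parsed into a legal (C)V syllable (no codas are permitted; onsets are limited to one consonant).

5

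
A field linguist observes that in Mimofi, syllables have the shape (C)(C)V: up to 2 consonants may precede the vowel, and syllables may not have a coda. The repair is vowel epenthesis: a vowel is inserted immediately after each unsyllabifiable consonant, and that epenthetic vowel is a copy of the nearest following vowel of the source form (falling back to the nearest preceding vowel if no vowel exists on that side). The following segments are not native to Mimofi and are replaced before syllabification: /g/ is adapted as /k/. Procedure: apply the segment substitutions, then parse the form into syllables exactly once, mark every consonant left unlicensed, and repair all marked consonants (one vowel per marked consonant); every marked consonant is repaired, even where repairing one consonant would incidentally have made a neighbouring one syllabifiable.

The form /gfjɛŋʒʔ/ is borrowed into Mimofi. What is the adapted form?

kɛfjɛŋɛʒɛʔɛ

Substitution: /g/ → /k/, giving /kfjɛŋʒʔ/.
Under (C)(C)V, the unsyllabifiable consonants are /k/, /ŋ/, /ʒ/, /ʔ/ (no codas are permitted; onsets may contain at most 2 consonants).
Each unlicensed consonant becomes the onset of a new syllable: /k/ → /kɛ/, /ŋ/ → /ŋɛ/, /ʒ/ → /ʒɛ/, /ʔ/ → /ʔɛ/.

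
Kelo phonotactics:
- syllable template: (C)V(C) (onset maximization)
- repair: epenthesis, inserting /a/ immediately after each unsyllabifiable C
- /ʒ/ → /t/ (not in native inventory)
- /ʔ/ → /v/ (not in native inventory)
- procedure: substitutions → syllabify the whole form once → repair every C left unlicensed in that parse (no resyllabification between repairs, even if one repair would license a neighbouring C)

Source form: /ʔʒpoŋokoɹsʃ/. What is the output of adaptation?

vatapoŋokoɹsaʃa

Substitution: /ʔ/ → /v/, /ʒ/ → /t/, giving /vtpoŋokoɹsʃ/.
Under (C)V(C), the unsyllabifiable consonants are /v/, /t/, /s/, /ʃ/ (at most one coda consonant is licensed; onsets are limited to one consonant).
Each unlicensed consonant becomes the onset of a new syllable: /v/ → /va/, /t/ → /ta/, /s/ → /sa/, /ʃ/ → /ʃa/.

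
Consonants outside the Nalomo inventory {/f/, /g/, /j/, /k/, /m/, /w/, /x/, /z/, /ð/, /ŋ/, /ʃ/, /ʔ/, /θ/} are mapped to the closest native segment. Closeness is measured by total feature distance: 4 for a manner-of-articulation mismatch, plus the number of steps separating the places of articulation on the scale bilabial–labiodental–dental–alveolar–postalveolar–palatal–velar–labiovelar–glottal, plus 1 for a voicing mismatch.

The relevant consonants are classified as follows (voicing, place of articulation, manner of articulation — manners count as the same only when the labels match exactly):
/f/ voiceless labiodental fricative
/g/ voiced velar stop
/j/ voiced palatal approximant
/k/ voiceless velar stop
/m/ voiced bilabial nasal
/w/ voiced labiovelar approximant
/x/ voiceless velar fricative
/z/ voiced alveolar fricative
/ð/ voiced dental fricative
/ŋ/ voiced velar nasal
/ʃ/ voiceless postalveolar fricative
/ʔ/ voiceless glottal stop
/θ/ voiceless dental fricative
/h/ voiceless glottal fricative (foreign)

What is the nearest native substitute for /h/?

x

/x/ is closest: same manner (fricative), place distance 2 (glottal→velar), same voicing; total 2. Next closest is /ʃ/ at distance 4.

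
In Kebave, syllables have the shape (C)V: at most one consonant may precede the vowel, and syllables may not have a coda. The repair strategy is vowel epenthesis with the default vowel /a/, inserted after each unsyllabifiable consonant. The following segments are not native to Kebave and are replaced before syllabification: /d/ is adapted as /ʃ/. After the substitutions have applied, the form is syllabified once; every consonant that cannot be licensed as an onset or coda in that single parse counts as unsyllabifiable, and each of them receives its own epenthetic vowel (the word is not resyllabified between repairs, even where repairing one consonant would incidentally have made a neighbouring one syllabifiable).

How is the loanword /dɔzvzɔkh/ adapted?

Substitution: /d/ → /ʃ/, giving /ʃɔzvzɔkh/.
Syllabifying with onset maximization leaves /z/, /v/, /k/, /h/ stranded (no codas are permitted; onsets are limited to one consonant).
Each unlicensed consonant becomes the onset of a new syllable: /z/ → /za/, /v/ → /va/, /k/ → /ka/, /h/ → /ha/.

ʃɔzavazɔkaha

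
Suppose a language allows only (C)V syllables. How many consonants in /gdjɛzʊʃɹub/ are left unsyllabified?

4

Under (C)V, the unsyllabifiable consonants are /g/, /d/, /ʃ/, /b/ (no codas are permitted; onsets are limited to one consonant).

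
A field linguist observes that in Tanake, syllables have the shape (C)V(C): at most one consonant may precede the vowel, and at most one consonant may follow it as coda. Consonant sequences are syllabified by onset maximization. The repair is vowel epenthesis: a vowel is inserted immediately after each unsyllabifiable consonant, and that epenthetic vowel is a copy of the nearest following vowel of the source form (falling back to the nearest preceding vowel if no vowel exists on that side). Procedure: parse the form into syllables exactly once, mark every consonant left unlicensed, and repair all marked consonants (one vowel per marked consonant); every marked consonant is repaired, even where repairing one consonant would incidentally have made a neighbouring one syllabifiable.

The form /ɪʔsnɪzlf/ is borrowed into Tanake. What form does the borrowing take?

ɪʔsɪnɪzlɪfɪ

The consonants /s/, /l/, /f/ cannot be parsed into a legal (C)V(C) syllable (at most one coda consonant is licensed; onsets are limited to one consonant).
Inserting the epenthetic vowel yields /s/ → /sɪ/, /l/ → /lɪ/, /f/ → /fɪ/.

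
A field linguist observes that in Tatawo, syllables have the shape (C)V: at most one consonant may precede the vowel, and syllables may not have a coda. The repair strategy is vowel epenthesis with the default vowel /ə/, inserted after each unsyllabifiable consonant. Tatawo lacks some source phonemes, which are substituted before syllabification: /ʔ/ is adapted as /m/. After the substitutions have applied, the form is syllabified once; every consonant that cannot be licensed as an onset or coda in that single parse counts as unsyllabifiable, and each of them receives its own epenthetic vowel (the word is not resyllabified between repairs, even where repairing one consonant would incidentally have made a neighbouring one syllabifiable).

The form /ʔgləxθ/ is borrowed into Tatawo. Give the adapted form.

Substitution: /ʔ/ → /m/, giving /mgləxθ/.
The consonants /m/, /g/, /x/, /θ/ cannot be parsed into a legal (C)V syllable (no codas are permitted; onsets are limited to one consonant).
Inserting the epenthetic vowel yields /m/ → /mə/, /g/ → /gə/, /x/ → /xə/, /θ/ → /θə/.

məgələxəθə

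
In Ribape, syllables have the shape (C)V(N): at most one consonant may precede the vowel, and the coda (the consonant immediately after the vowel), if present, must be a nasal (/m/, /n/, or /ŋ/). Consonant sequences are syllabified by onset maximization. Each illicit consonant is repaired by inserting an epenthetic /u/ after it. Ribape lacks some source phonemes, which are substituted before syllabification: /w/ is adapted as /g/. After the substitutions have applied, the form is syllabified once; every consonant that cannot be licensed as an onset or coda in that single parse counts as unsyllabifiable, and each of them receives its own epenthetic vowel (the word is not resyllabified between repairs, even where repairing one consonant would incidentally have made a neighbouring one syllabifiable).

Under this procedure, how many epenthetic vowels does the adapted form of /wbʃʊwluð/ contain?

After substitution the input is /gbʃʊgluð/.
The unsyllabifiable consonants are /g/, /b/, /g/, /ð/; each receives one epenthetic vowel.

4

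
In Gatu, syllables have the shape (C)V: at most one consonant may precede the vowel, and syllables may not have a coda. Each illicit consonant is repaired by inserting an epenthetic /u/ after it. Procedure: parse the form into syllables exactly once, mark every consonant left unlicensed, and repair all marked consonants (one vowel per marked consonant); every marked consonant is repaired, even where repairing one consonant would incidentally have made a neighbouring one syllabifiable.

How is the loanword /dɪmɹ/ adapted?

dɪmuɹu

The consonants /m/, /ɹ/ cannot be parsed into a legal (C)V syllable (no codas are permitted; onsets are limited to one consonant).
Each unlicensed consonant becomes the onset of a new syllable: /m/ → /mu/, /ɹ/ → /ɹu/.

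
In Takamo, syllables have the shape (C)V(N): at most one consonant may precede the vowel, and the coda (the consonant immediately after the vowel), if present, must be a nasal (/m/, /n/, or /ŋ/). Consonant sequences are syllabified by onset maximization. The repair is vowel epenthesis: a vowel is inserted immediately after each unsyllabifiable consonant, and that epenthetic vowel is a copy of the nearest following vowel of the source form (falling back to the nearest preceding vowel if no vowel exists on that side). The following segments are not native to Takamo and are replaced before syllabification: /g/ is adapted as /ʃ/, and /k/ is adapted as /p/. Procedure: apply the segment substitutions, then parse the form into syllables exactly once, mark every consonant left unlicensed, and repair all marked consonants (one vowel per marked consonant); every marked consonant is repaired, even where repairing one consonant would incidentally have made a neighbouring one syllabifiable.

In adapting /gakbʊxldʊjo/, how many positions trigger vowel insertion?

After substitution the input is /ʃapbʊxldʊjo/.
The unsyllabifiable consonants are /p/, /x/, /l/; each receives one epenthetic vowel.

3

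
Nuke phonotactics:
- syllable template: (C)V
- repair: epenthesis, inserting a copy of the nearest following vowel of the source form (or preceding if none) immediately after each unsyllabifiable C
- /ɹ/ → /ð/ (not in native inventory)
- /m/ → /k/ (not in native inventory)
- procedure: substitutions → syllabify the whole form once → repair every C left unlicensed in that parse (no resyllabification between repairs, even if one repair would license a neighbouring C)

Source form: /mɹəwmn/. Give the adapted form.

Substitution: /m/ → /k/, /ɹ/ → /ð/, giving /kðəwkn/.
Syllabifying with onset maximization leaves /k/, /w/, /k/, /n/ stranded (no codas are permitted; onsets are limited to one consonant).
Each unlicensed consonant becomes the onset of a new syllable: /k/ → /kə/, /w/ → /wə/, /k/ → /kə/, /n/ → /nə/.

kəðəwəkənə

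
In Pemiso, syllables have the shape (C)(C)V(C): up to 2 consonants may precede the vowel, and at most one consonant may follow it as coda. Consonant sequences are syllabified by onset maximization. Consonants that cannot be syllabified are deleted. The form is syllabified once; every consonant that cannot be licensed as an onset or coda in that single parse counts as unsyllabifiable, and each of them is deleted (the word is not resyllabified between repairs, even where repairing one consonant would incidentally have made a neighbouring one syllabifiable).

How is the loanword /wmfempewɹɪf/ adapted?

Syllabifying with onset maximization leaves /w/ stranded (at most one coda consonant is licensed; onsets may contain at most 2 consonants).
Deleting the stranded consonants removes /w/.

mfempewɹɪf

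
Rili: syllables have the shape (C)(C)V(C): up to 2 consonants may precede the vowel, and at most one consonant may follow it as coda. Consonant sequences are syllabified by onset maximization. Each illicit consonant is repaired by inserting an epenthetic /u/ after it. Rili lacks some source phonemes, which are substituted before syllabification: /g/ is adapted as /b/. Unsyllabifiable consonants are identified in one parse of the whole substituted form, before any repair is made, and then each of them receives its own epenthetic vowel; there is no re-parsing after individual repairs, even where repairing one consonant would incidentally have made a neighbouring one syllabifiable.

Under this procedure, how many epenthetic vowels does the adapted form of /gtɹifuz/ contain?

After substitution the input is /btɹifuz/.
The unsyllabifiable consonants are /b/; each receives one epenthetic vowel.

1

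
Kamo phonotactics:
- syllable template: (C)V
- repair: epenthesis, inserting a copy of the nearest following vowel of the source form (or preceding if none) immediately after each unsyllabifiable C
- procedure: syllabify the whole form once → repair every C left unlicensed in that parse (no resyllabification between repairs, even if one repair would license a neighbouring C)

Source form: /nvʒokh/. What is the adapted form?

novoʒokoho

Under (C)V, the unsyllabifiable consonants are /n/, /v/, /k/, /h/ (no codas are permitted; onsets are limited to one consonant).
Epenthesis after each stranded consonant: /n/ → /no/, /v/ → /vo/, /k/ → /ko/, /h/ → /ho/.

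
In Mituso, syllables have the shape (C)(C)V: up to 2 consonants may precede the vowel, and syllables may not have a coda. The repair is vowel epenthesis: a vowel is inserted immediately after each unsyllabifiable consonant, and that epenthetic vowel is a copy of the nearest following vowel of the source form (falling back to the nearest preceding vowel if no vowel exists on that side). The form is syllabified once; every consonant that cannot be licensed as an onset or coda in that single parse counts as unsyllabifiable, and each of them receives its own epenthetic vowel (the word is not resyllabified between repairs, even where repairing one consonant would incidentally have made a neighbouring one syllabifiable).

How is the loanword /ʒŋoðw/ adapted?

ʒŋoðowo

Syllabifying with onset maximization leaves /ð/, /w/ stranded (no codas are permitted; onsets may contain at most 2 consonants).
Epenthesis after each stranded consonant: /ð/ → /ðo/, /w/ → /wo/.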